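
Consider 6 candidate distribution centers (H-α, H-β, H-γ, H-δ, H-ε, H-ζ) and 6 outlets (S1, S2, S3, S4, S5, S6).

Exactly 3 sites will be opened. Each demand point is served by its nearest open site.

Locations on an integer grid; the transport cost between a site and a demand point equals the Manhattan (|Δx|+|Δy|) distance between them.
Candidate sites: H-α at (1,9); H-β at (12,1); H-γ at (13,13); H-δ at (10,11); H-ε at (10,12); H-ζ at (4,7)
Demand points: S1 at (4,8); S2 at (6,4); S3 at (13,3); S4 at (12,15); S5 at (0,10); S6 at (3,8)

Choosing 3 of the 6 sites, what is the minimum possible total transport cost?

21

Open {H-β, H-γ, H-ζ}.
  S1→H-ζ 1, S2→H-ζ 5, S3→H-β 3, S4→H-γ 3, S5→H-ζ 7, S6→H-ζ 2  ⇒ total 21.
Compare {H-α, H-γ, H-ζ}: total 23.
Compare {H-β, H-ε, H-ζ}: total 23.
No size-3 selection does better; minimum is 21.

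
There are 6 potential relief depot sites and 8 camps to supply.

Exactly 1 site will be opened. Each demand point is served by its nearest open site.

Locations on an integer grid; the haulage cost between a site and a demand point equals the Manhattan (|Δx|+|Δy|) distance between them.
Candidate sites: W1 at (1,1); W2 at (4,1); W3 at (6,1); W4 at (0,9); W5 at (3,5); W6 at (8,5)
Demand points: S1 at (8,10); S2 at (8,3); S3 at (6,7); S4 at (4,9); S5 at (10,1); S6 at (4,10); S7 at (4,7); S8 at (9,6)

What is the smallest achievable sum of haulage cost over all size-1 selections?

Open {W6}.
  S1→W6 5, S2→W6 2, S3→W6 4, S4→W6 8, S5→W6 6, S6→W6 9, S7→W6 6, S8→W6 2  ⇒ total 42.
Compare {W5}: total 54.
Compare {W3}: total 62.
No size-1 selection does better; minimum is 42.

42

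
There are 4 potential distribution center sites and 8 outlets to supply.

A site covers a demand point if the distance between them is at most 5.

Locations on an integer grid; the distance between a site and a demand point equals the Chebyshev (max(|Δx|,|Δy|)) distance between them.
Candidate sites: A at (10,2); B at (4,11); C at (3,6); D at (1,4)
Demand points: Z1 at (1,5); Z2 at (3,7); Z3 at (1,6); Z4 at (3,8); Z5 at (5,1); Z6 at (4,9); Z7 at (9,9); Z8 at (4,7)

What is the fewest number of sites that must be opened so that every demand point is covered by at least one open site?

Coverage sets (demand points within 5 of each site):
  A: {Z5}
  B: {Z2, Z3, Z4, Z6, Z7, Z8}
  C: {Z1, Z2, Z3, Z4, Z5, Z6, Z8}
  D: {Z1, Z2, Z3, Z4, Z5, Z6, Z8}
No single site covers all 8 demand points.
But {B, C} covers everything, so the minimum is 2.

2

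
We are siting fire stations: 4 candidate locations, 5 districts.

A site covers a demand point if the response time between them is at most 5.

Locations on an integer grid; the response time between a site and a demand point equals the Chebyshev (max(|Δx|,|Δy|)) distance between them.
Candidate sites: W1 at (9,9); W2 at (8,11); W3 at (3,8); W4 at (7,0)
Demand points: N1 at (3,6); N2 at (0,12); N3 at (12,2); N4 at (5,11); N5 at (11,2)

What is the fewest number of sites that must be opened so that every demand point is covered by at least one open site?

2

Coverage sets (demand points within 5 of each site):
  W1: {N4}
  W2: {N1, N4}
  W3: {N1, N2, N4}
  W4: {N3, N5}
No single site covers all 5 demand points.
But {W3, W4} covers everything, so the minimum is 2.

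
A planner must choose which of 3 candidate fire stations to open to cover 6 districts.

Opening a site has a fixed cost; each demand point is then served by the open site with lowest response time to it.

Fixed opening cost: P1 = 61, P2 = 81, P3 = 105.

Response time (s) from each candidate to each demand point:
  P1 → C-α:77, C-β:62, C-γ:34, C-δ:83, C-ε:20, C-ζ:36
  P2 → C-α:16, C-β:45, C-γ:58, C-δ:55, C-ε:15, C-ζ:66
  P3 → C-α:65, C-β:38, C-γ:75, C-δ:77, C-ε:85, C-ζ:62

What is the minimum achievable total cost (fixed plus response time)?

336

Open {P2}: assign each demand point to its cheapest open site.
  C-α→P2 16, C-β→P2 45, C-γ→P2 58, C-δ→P2 55, C-ε→P2 15, C-ζ→P2 66
  response time 255, fixed 81 → total 336.
Compare {P1, P2}: response time 201 + fixed 142 = 343.
Compare {P1}: response time 312 + fixed 61 = 373.
Compare {P2, P3}: response time 244 + fixed 186 = 430.
All other subsets cost ≥ 343. Minimum total cost: 336.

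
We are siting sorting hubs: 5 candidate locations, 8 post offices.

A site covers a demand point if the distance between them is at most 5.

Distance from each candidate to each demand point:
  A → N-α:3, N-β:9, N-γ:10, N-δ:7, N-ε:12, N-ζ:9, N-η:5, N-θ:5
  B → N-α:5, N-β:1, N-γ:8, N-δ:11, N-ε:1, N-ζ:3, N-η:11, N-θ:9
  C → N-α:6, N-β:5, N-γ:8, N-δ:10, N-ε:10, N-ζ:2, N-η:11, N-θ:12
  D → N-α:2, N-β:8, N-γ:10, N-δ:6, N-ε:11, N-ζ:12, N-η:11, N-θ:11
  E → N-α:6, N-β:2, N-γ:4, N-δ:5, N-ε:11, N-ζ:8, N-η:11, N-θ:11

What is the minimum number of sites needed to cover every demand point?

Coverage sets (demand points within 5 of each site):
  A: {N-α, N-η, N-θ}
  B: {N-α, N-β, N-ε, N-ζ}
  C: {N-β, N-ζ}
  D: {N-α}
  E: {N-β, N-γ, N-δ}
No 2 sites suffice: every size-2 union leaves at least one demand point uncovered.
But {A, B, E} covers everything, so the minimum is 3.

3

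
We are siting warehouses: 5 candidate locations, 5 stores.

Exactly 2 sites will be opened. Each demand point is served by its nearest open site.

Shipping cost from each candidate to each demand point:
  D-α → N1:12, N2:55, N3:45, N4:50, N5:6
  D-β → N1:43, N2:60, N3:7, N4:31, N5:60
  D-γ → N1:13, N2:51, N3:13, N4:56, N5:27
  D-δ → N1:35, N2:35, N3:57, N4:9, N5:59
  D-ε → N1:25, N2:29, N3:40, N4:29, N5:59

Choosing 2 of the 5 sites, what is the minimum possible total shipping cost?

Open {D-γ, D-δ}.
  N1→D-γ 13, N2→D-δ 35, N3→D-γ 13, N4→D-δ 9, N5→D-γ 27  ⇒ total 97.
Compare {D-α, D-δ}: total 107.
Compare {D-α, D-β}: total 111.
No size-2 selection does better; minimum is 97.

97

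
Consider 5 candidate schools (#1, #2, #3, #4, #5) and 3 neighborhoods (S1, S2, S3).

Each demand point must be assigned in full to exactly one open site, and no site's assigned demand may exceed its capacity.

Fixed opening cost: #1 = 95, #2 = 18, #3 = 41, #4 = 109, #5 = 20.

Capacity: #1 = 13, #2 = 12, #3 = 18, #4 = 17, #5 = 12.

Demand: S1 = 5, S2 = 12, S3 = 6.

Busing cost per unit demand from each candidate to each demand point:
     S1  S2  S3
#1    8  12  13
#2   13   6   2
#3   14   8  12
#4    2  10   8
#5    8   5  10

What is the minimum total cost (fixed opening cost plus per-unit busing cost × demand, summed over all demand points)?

Open {#2, #5}; cheapest assignment that respects the capacities:
  #2 (cap 12, load 11): S1, S3 — cost 5×13 + 6×2 = 77
  #5 (cap 12, load 12): S2 — cost 12×5 = 60
  Shipping 137, fixed 38 → total 175.
  Any other capacity-feasible assignment to {#2, #5} ships for at least 137.
Compare {#2, #3, #5}: its best feasible assignment gives total 216.
Compare {#2, #4, #5}: its best feasible assignment gives total 229.
Every other set of open sites that can feasibly serve all demand totals ≥ 216 even under its best assignment. Minimum: 175.

175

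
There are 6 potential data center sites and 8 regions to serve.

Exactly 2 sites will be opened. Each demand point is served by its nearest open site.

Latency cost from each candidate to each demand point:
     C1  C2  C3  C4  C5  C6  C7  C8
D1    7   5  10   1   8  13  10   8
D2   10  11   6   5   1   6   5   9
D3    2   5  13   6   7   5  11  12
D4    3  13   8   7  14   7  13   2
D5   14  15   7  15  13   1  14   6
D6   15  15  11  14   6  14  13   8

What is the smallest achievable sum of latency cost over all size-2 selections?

Open {D2, D3}.
  C1→D3 2, C2→D3 5, C3→D2 6, C4→D2 5, C5→D2 1, C6→D3 5, C7→D2 5, C8→D2 9  ⇒ total 38.
Compare {D1, D2}: total 39.
Compare {D2, D4}: total 39.
No size-2 selection does better; minimum is 38.

38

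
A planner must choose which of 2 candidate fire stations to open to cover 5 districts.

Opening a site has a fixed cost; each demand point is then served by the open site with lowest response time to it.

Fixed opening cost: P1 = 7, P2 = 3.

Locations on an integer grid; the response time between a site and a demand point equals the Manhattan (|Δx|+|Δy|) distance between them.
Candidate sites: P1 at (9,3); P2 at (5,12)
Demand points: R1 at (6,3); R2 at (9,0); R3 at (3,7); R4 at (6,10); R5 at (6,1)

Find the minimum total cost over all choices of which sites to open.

31

Open {P1, P2}: assign each demand point to its cheapest open site.
  R1→P1 3, R2→P1 3, R3→P2 7, R4→P2 3, R5→P1 5
  response time 21, fixed 10 → total 31.
Compare {P1}: response time 31 + fixed 7 = 38.
Compare {P2}: response time 48 + fixed 3 = 51.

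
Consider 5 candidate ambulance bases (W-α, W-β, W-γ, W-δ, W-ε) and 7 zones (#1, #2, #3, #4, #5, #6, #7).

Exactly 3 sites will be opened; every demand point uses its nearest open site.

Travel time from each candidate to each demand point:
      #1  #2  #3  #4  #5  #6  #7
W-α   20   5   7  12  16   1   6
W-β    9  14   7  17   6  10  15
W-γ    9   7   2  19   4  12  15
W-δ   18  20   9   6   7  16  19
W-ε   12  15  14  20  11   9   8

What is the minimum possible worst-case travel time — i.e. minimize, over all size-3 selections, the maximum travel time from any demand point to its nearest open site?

9

Open {W-α, W-β, W-δ}.
  Farthest demand point is #1 at travel time 9 (to W-β); all others are ≤ 9.
With {W-α, W-γ, W-δ} the worst case is 9.
With {W-γ, W-δ, W-ε} the worst case is 9.
No size-3 selection achieves below 9.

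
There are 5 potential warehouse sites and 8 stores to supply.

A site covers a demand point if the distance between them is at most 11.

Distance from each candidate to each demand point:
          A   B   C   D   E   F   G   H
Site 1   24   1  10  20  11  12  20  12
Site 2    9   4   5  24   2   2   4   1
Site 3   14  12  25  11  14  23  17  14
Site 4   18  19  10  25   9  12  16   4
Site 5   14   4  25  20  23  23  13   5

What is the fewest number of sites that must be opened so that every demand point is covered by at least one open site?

Coverage sets (demand points within 11 of each site):
  Site 1: {B, C, E}
  Site 2: {A, B, C, E, F, G, H}
  Site 3: {D}
  Site 4: {C, E, H}
  Site 5: {B, H}
No single site covers all 8 demand points.
But {Site 2, Site 3} covers everything, so the minimum is 2.

2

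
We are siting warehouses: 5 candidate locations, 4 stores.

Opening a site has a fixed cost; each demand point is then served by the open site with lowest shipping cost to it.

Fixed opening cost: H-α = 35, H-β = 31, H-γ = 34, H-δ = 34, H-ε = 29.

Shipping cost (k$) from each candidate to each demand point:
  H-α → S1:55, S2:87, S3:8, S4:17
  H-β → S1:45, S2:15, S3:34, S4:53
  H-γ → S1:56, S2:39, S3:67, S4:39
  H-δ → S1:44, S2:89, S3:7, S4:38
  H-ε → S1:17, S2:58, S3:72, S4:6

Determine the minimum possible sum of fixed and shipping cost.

132

Open {H-β, H-ε}: assign each demand point to its cheapest open site.
  S1→H-ε 17, S2→H-β 15, S3→H-β 34, S4→H-ε 6
  shipping cost 72, fixed 60 → total 132.
Compare {H-β, H-δ, H-ε}: shipping cost 45 + fixed 94 = 139.
Compare {H-α, H-β, H-ε}: shipping cost 46 + fixed 95 = 141.
Compare {H-α, H-β}: shipping cost 85 + fixed 66 = 151.
All other subsets cost ≥ 139. Minimum total cost: 132.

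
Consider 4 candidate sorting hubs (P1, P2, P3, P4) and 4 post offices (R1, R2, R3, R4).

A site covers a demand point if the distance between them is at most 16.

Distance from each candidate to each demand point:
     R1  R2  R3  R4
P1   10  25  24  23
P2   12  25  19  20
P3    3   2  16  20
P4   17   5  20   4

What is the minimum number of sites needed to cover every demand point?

Coverage sets (demand points within 16 of each site):
  P1: {R1}
  P2: {R1}
  P3: {R1, R2, R3}
  P4: {R2, R4}
No single site covers all 4 demand points.
But {P3, P4} covers everything, so the minimum is 2.

2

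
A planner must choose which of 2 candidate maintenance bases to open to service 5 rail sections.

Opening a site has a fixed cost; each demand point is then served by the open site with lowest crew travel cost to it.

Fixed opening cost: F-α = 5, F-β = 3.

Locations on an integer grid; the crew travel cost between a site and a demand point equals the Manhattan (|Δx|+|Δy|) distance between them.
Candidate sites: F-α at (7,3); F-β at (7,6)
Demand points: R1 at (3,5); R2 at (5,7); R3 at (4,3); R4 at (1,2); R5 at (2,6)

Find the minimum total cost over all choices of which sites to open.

Open {F-α, F-β}: assign each demand point to its cheapest open site.
  R1→F-β 5, R2→F-β 3, R3→F-α 3, R4→F-α 7, R5→F-β 5
  crew travel cost 23, fixed 8 → total 31.
Compare {F-β}: crew travel cost 29 + fixed 3 = 32.
Compare {F-α}: crew travel cost 30 + fixed 5 = 35.

31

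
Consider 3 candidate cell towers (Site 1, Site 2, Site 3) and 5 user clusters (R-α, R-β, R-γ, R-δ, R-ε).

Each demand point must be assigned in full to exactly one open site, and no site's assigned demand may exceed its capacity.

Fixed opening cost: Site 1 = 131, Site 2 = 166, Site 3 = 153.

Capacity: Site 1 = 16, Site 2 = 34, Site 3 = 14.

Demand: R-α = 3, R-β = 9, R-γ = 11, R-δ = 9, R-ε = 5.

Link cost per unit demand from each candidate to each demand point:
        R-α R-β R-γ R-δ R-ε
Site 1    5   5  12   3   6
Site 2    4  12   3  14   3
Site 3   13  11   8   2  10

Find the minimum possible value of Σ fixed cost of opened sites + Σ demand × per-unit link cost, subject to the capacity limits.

492

Open {Site 1, Site 2}; cheapest assignment that respects the capacities:
  Site 1 (cap 16, load 9): R-δ — cost 9×3 = 27
  Site 2 (cap 34, load 28): R-α, R-β, R-γ, R-ε — cost 3×4 + 9×12 + 11×3 + 5×3 = 168
  Shipping 195, fixed 297 → total 492.
  Any other capacity-feasible assignment to {Site 1, Site 2} ships for at least 195.
Compare {Site 2, Site 3}: its best feasible assignment gives total 505.
Compare {Site 1, Site 2, Site 3}: its best feasible assignment gives total 573.
Every other set of open sites that can feasibly serve all demand totals ≥ 505 even under its best assignment. Minimum: 492.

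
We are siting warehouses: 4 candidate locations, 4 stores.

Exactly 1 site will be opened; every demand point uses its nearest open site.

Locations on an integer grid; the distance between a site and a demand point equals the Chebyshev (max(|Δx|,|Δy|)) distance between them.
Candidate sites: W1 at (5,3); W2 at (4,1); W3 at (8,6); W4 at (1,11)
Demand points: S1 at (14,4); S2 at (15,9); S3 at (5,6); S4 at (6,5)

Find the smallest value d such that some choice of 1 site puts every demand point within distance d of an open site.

7

Open {W3}.
  Farthest demand point is S2 at distance 7 (to W3); all others are ≤ 7.
With {W1} the worst case is 10.
With {W2} the worst case is 11.
No size-1 selection achieves below 7.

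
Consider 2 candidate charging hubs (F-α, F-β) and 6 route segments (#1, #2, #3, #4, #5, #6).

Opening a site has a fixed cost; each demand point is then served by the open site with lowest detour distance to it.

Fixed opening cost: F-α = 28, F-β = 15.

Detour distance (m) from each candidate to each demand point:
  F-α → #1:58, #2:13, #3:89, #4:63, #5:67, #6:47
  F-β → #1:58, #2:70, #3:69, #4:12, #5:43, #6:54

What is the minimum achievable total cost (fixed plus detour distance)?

285

Open {F-α, F-β}: assign each demand point to its cheapest open site.
  #1→F-α 58, #2→F-α 13, #3→F-β 69, #4→F-β 12, #5→F-β 43, #6→F-α 47
  detour distance 242, fixed 43 → total 285.
Compare {F-β}: detour distance 306 + fixed 15 = 321.
Compare {F-α}: detour distance 337 + fixed 28 = 365.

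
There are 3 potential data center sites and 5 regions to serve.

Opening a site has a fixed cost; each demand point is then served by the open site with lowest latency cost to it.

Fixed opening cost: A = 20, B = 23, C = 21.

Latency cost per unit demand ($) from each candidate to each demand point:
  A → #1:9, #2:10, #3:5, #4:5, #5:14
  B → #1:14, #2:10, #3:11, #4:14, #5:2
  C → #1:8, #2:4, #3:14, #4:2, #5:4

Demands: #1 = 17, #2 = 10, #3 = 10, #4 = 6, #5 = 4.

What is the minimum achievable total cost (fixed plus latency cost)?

295

Open {A, C}: assign each demand point to its cheapest open site.
  #1→C 17×8=136, #2→C 10×4=40, #3→A 10×5=50, #4→C 6×2=12, #5→C 4×4=16
  latency cost 254, fixed 41 → total 295.
Compare {A, B, C}: latency cost 246 + fixed 64 = 310.
Compare {B, C}: latency cost 306 + fixed 44 = 350.
Compare {C}: latency cost 344 + fixed 21 = 365.
All other subsets cost ≥ 310. Minimum total cost: 295.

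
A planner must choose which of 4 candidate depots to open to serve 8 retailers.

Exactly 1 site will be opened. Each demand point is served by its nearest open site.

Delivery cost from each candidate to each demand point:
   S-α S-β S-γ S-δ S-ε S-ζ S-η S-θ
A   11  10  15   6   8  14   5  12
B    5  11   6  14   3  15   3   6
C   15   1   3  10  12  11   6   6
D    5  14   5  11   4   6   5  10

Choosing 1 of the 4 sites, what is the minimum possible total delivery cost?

Open {D}.
  S-α→D 5, S-β→D 14, S-γ→D 5, S-δ→D 11, S-ε→D 4, S-ζ→D 6, S-η→D 5, S-θ→D 10  ⇒ total 60.
Compare {B}: total 63.
Compare {C}: total 64.
No size-1 selection does better; minimum is 60.

60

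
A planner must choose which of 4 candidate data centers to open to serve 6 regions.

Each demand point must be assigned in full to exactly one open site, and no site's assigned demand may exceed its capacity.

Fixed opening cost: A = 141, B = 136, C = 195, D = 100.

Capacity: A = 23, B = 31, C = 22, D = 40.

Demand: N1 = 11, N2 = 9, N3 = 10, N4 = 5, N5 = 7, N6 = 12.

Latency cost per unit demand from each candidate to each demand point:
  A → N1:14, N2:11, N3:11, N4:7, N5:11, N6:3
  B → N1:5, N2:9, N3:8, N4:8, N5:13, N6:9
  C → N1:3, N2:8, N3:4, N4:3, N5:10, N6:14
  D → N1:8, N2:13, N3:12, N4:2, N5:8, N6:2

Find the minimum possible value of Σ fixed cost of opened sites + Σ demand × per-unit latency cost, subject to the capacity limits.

Open {B, D}; cheapest assignment that respects the capacities:
  B (cap 31, load 30): N1, N2, N3 — cost 11×5 + 9×9 + 10×8 = 216
  D (cap 40, load 24): N4, N5, N6 — cost 5×2 + 7×8 + 12×2 = 90
  Shipping 306, fixed 236 → total 542.
  Any other capacity-feasible assignment to {B, D} ships for at least 306.
Compare {C, D}: its best feasible assignment gives total 575.
Compare {A, D}: its best feasible assignment gives total 628.
Every other set of open sites that can feasibly serve all demand totals ≥ 575 even under its best assignment. Minimum: 542.

542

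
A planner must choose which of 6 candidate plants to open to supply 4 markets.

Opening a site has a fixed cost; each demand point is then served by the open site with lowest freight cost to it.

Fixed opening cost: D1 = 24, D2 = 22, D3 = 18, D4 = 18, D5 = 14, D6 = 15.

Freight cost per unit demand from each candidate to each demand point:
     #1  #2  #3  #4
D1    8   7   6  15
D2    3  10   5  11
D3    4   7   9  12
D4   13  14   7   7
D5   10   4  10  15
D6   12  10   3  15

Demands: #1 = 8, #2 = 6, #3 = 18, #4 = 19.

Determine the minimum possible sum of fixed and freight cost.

304

Open {D2, D4, D5, D6}: assign each demand point to its cheapest open site.
  #1→D2 8×3=24, #2→D5 6×4=24, #3→D6 18×3=54, #4→D4 19×7=133
  freight cost 235, fixed 69 → total 304.
Compare {D3, D4, D5, D6}: freight cost 243 + fixed 65 = 308.
Compare {D3, D4, D6}: freight cost 261 + fixed 51 = 312.
Compare {D2, D3, D4, D5, D6}: freight cost 235 + fixed 87 = 322.
All other subsets cost ≥ 308. Minimum total cost: 304.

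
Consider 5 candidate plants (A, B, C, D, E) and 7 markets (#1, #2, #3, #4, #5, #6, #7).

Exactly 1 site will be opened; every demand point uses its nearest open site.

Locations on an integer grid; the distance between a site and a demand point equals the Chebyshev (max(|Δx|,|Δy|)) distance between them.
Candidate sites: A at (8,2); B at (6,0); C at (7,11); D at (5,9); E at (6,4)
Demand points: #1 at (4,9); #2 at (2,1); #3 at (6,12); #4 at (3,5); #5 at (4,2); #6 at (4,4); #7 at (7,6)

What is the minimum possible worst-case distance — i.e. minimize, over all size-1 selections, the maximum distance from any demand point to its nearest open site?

8

Open {D}.
  Farthest demand point is #2 at distance 8 (to D); all others are ≤ 8.
With {E} the worst case is 8.
With {A} the worst case is 10.
No size-1 selection achieves below 8.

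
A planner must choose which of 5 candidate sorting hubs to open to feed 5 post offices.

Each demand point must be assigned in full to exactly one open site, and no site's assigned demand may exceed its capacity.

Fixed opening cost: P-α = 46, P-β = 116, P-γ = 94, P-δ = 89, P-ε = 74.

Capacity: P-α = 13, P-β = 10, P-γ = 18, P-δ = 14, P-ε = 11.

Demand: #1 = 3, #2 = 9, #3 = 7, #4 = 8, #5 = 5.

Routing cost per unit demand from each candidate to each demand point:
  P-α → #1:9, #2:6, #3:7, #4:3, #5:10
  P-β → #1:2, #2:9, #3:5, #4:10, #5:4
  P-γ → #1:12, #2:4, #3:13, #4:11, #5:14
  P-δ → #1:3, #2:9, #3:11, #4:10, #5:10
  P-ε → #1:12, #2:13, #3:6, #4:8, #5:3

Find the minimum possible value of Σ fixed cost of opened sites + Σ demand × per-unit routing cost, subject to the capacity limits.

Open {P-α, P-γ, P-ε}; cheapest assignment that respects the capacities:
  P-α (cap 13, load 13): #4, #5 — cost 8×3 + 5×10 = 74
  P-γ (cap 18, load 12): #1, #2 — cost 3×12 + 9×4 = 72
  P-ε (cap 11, load 7): #3 — cost 7×6 = 42
  Shipping 188, fixed 214 → total 402.
  Any other capacity-feasible assignment to {P-α, P-γ, P-ε} ships for at least 188.
Compare {P-α, P-β, P-γ}: its best feasible assignment gives total 407.
Compare {P-α, P-δ, P-ε}: its best feasible assignment gives total 415.
Every other set of open sites that can feasibly serve all demand totals ≥ 407 even under its best assignment. Minimum: 402.

402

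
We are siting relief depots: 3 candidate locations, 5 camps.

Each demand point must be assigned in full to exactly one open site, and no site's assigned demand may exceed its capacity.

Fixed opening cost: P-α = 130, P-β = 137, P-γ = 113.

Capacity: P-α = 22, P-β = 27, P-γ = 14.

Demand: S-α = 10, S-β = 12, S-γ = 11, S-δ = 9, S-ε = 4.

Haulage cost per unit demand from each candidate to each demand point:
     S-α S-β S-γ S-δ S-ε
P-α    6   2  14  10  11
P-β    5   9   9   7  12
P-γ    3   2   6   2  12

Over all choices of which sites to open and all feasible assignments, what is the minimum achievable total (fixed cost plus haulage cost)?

Open {P-α, P-β}; cheapest assignment that respects the capacities:
  P-α (cap 22, load 22): S-α, S-β — cost 10×6 + 12×2 = 84
  P-β (cap 27, load 24): S-γ, S-δ, S-ε — cost 11×9 + 9×7 + 4×12 = 210
  Shipping 294, fixed 267 → total 561.
  Any other capacity-feasible assignment to {P-α, P-β} ships for at least 294.
Compare {P-α, P-β, P-γ}: its best feasible assignment gives total 615.
Every other set of open sites that can feasibly serve all demand totals ≥ 615 even under its best assignment. Minimum: 561.

561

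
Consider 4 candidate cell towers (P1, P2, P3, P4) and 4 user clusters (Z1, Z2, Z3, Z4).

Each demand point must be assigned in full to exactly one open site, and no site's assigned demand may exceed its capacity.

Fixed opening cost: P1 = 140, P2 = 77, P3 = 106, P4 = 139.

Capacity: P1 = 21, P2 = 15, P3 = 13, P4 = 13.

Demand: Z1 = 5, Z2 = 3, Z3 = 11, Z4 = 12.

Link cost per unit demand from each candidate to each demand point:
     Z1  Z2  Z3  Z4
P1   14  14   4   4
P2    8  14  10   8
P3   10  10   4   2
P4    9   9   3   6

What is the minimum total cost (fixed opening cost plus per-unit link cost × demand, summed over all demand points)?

Open {P1, P3}; cheapest assignment that respects the capacities:
  P1 (cap 21, load 19): Z1, Z2, Z3 — cost 5×14 + 3×14 + 11×4 = 156
  P3 (cap 13, load 12): Z4 — cost 12×2 = 24
  Shipping 180, fixed 246 → total 426.
  Any other capacity-feasible assignment to {P1, P3} ships for at least 180.
Compare {P2, P3, P4}: its best feasible assignment gives total 461.
Compare {P1, P2}: its best feasible assignment gives total 469.
Every other set of open sites that can feasibly serve all demand totals ≥ 461 even under its best assignment. Minimum: 426.

426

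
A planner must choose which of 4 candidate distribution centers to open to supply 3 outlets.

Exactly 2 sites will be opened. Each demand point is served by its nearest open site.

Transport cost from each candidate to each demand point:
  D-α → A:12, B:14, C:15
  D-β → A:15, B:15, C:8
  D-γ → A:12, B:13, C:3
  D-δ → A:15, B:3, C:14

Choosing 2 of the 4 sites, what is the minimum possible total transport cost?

18

Open {D-γ, D-δ}.
  A→D-γ 12, B→D-δ 3, C→D-γ 3  ⇒ total 18.
Compare {D-β, D-δ}: total 26.
Compare {D-α, D-γ}: total 28.
No size-2 selection does better; minimum is 18.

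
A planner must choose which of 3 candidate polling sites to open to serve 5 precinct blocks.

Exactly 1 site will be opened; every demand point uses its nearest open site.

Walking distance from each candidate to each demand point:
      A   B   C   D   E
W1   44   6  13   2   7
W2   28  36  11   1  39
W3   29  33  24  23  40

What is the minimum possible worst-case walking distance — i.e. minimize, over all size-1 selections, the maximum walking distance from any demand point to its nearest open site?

Open {W2}.
  Farthest demand point is E at walking distance 39 (to W2); all others are ≤ 39.
With {W3} the worst case is 40.
With {W1} the worst case is 44.
No size-1 selection achieves below 39.

39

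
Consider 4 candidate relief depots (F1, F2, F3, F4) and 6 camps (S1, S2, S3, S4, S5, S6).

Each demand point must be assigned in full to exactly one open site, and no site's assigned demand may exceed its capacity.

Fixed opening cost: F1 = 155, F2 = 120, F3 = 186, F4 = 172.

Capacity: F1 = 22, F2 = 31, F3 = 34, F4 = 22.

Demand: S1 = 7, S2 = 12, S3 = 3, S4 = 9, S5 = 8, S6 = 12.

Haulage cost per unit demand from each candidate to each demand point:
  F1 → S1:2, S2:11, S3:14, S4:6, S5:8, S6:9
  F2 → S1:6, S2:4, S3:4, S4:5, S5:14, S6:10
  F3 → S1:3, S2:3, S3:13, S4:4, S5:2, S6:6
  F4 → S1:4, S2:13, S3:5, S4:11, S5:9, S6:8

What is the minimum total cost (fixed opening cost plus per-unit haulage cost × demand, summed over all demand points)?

520

Open {F2, F3}; cheapest assignment that respects the capacities:
  F2 (cap 31, load 24): S2, S3, S4 — cost 12×4 + 3×4 + 9×5 = 105
  F3 (cap 34, load 27): S1, S5, S6 — cost 7×3 + 8×2 + 12×6 = 109
  Shipping 214, fixed 306 → total 520.
  Any other capacity-feasible assignment to {F2, F3} ships for at least 214.
Compare {F1, F3}: its best feasible assignment gives total 575.
Compare {F3, F4}: its best feasible assignment gives total 585.
Every other set of open sites that can feasibly serve all demand totals ≥ 575 even under its best assignment. Minimum: 520.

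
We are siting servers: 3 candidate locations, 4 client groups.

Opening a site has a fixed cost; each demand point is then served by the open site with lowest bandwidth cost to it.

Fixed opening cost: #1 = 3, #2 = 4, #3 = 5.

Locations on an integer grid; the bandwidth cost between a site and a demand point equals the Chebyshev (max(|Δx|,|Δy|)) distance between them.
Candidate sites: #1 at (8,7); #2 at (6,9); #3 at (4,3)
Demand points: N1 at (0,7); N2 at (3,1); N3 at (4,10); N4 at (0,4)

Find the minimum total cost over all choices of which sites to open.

21

Open {#2, #3}: assign each demand point to its cheapest open site.
  N1→#3 4, N2→#3 2, N3→#2 2, N4→#3 4
  bandwidth cost 12, fixed 9 → total 21.
Compare {#3}: bandwidth cost 17 + fixed 5 = 22.
Compare {#1, #3}: bandwidth cost 14 + fixed 8 = 22.
Compare {#1, #2, #3}: bandwidth cost 12 + fixed 12 = 24.
All other subsets cost ≥ 22. Minimum total cost: 21.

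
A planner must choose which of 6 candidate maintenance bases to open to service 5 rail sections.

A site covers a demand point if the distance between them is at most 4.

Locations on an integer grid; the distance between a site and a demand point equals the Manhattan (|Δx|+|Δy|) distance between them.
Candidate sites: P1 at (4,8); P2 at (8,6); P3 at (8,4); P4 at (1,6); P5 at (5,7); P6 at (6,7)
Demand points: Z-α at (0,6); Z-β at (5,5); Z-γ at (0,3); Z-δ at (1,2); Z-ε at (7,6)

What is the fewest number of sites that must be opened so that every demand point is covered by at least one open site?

Coverage sets (demand points within 4 of each site):
  P1: {Z-β}
  P2: {Z-β, Z-ε}
  P3: {Z-β, Z-ε}
  P4: {Z-α, Z-γ, Z-δ}
  P5: {Z-β, Z-ε}
  P6: {Z-β, Z-ε}
No single site covers all 5 demand points.
But {P2, P4} covers everything, so the minimum is 2.

2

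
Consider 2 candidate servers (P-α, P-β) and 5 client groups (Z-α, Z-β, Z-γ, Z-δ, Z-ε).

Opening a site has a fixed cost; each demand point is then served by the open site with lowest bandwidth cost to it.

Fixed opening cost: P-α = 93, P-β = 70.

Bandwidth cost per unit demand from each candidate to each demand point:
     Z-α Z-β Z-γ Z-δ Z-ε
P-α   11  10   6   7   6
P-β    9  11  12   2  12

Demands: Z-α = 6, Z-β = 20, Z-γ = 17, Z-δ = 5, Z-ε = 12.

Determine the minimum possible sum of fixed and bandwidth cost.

Open {P-α}: assign each demand point to its cheapest open site.
  Z-α→P-α 6×11=66, Z-β→P-α 20×10=200, Z-γ→P-α 17×6=102, Z-δ→P-α 5×7=35, Z-ε→P-α 12×6=72
  bandwidth cost 475, fixed 93 → total 568.
Compare {P-α, P-β}: bandwidth cost 438 + fixed 163 = 601.
Compare {P-β}: bandwidth cost 632 + fixed 70 = 702.

568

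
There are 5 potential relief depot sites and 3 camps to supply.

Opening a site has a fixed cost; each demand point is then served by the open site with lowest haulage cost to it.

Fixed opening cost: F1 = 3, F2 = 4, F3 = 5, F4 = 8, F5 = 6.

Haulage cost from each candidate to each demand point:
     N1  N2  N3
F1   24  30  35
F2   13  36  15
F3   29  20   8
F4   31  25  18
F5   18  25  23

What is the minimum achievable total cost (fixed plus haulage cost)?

Open {F2, F3}: assign each demand point to its cheapest open site.
  N1→F2 13, N2→F3 20, N3→F3 8
  haulage cost 41, fixed 9 → total 50.
Compare {F1, F2, F3}: haulage cost 41 + fixed 12 = 53.
Compare {F2, F3, F5}: haulage cost 41 + fixed 15 = 56.
Compare {F3, F5}: haulage cost 46 + fixed 11 = 57.
All other subsets cost ≥ 53. Minimum total cost: 50.

50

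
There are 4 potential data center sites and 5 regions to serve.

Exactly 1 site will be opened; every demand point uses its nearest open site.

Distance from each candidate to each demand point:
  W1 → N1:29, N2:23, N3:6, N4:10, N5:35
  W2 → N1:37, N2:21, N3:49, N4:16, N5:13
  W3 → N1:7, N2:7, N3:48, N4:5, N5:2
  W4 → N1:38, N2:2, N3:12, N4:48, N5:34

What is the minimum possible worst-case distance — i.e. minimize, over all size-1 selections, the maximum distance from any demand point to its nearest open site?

Open {W1}.
  Farthest demand point is N5 at distance 35 (to W1); all others are ≤ 35.
With {W3} the worst case is 48.
With {W4} the worst case is 48.
No size-1 selection achieves below 35.

35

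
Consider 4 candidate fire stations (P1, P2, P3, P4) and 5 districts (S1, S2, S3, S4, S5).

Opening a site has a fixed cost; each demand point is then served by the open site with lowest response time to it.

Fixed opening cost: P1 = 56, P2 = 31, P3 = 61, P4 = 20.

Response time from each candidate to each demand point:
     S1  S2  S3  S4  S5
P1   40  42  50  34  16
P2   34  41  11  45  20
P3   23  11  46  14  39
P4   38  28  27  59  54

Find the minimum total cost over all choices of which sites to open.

Open {P2, P3}: assign each demand point to its cheapest open site.
  S1→P3 23, S2→P3 11, S3→P2 11, S4→P3 14, S5→P2 20
  response time 79, fixed 92 → total 171.
Compare {P2}: response time 151 + fixed 31 = 182.
Compare {P2, P4}: response time 138 + fixed 51 = 189.
Compare {P2, P3, P4}: response time 79 + fixed 112 = 191.
All other subsets cost ≥ 182. Minimum total cost: 171.

171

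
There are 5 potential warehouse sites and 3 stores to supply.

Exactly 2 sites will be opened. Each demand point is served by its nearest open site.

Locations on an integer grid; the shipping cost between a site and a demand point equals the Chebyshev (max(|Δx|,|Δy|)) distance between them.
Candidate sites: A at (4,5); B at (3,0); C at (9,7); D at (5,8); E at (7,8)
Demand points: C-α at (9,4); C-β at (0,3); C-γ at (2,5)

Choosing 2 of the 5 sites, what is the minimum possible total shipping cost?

9

Open {A, C}.
  C-α→C 3, C-β→A 4, C-γ→A 2  ⇒ total 9.
Compare {A, B}: total 10.
Compare {A, D}: total 10.
No size-2 selection does better; minimum is 9.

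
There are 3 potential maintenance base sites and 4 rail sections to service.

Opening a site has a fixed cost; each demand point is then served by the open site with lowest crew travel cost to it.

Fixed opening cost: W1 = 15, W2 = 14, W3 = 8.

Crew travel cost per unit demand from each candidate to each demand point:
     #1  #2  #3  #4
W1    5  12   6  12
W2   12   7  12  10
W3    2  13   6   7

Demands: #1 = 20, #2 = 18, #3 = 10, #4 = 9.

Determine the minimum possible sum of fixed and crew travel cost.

311

Open {W2, W3}: assign each demand point to its cheapest open site.
  #1→W3 20×2=40, #2→W2 18×7=126, #3→W3 10×6=60, #4→W3 9×7=63
  crew travel cost 289, fixed 22 → total 311.
Compare {W1, W2, W3}: crew travel cost 289 + fixed 37 = 326.
Compare {W1, W3}: crew travel cost 379 + fixed 23 = 402.
Compare {W3}: crew travel cost 397 + fixed 8 = 405.
All other subsets cost ≥ 326. Minimum total cost: 311.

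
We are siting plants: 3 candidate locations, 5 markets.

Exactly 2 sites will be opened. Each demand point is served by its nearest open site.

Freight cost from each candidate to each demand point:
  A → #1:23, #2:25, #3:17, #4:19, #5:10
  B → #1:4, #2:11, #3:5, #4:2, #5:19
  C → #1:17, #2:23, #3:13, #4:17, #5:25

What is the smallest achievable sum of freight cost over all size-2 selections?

32

Open {A, B}.
  #1→B 4, #2→B 11, #3→B 5, #4→B 2, #5→A 10  ⇒ total 32.
Compare {B, C}: total 41.
Compare {A, C}: total 80.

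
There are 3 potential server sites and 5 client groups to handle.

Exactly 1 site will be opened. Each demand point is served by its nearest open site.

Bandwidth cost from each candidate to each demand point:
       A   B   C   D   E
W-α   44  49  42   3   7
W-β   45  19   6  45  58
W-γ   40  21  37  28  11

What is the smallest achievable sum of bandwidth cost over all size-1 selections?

137

Open {W-γ}.
  A→W-γ 40, B→W-γ 21, C→W-γ 37, D→W-γ 28, E→W-γ 11  ⇒ total 137.
Compare {W-α}: total 145.
Compare {W-β}: total 173.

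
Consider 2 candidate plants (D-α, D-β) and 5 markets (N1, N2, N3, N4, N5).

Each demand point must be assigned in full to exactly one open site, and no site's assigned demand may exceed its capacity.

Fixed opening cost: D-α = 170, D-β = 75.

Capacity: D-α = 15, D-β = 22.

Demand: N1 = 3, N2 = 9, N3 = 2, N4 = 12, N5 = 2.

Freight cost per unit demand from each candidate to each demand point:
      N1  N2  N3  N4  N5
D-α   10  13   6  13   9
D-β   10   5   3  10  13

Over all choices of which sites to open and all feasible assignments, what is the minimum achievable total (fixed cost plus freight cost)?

470

Open {D-α, D-β}; cheapest assignment that respects the capacities:
  D-α (cap 15, load 7): N1, N3, N5 — cost 3×10 + 2×6 + 2×9 = 60
  D-β (cap 22, load 21): N2, N4 — cost 9×5 + 12×10 = 165
  Shipping 225, fixed 245 → total 470.
  Any other capacity-feasible assignment to {D-α, D-β} ships for at least 225.
Total demand is 28 and no other set of sites has combined capacity ≥ 28, so {D-α, D-β} is the only feasible choice of open sites. Minimum: 470.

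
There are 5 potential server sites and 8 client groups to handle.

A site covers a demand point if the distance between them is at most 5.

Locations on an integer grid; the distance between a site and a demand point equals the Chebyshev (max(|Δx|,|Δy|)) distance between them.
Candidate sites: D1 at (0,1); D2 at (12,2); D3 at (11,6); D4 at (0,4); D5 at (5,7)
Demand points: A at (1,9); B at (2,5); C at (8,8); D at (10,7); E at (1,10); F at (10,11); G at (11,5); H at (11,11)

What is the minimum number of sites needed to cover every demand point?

2

Coverage sets (demand points within 5 of each site):
  D1: {B}
  D2: {D, G}
  D3: {C, D, F, G, H}
  D4: {A, B}
  D5: {A, B, C, D, E, F}
No single site covers all 8 demand points.
But {D3, D5} covers everything, so the minimum is 2.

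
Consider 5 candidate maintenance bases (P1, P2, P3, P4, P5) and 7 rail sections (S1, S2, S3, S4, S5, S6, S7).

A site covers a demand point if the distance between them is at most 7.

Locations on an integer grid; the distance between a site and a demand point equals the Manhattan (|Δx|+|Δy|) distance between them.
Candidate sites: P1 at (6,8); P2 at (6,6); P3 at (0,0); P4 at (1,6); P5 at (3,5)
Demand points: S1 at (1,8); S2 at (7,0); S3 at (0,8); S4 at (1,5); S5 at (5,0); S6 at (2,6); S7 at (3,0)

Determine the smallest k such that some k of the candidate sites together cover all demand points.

Coverage sets (demand points within 7 of each site):
  P1: {S1, S3, S6}
  P2: {S1, S2, S4, S5, S6}
  P3: {S2, S4, S5, S7}
  P4: {S1, S3, S4, S6}
  P5: {S1, S3, S4, S5, S6, S7}
No single site covers all 7 demand points.
But {P1, P3} covers everything, so the minimum is 2.

2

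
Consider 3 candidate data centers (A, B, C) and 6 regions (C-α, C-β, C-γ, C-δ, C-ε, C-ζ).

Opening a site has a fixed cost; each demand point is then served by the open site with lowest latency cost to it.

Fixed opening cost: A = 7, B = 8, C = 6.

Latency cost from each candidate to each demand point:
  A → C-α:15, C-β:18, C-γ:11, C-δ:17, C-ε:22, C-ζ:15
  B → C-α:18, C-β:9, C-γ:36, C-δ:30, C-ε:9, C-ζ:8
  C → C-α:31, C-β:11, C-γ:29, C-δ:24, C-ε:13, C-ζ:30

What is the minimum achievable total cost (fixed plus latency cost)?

Open {A, B}: assign each demand point to its cheapest open site.
  C-α→A 15, C-β→B 9, C-γ→A 11, C-δ→A 17, C-ε→B 9, C-ζ→B 8
  latency cost 69, fixed 15 → total 84.
Compare {A, B, C}: latency cost 69 + fixed 21 = 90.
Compare {A, C}: latency cost 82 + fixed 13 = 95.
Compare {A}: latency cost 98 + fixed 7 = 105.
All other subsets cost ≥ 90. Minimum total cost: 84.

84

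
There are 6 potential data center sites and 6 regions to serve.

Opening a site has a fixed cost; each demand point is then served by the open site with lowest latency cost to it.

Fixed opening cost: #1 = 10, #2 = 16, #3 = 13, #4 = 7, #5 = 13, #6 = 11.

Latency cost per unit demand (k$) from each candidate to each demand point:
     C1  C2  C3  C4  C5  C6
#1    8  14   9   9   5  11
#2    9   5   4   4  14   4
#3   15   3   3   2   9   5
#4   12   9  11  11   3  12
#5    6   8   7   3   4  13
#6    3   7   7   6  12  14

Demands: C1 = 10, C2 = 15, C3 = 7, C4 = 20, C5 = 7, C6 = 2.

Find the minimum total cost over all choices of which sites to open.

Open {#3, #4, #6}: assign each demand point to its cheapest open site.
  C1→#6 10×3=30, C2→#3 15×3=45, C3→#3 7×3=21, C4→#3 20×2=40, C5→#4 7×3=21, C6→#3 2×5=10
  latency cost 167, fixed 31 → total 198.
Compare {#1, #3, #4, #6}: latency cost 167 + fixed 41 = 208.
Compare {#3, #5, #6}: latency cost 174 + fixed 37 = 211.
Compare {#3, #4, #5, #6}: latency cost 167 + fixed 44 = 211.
All other subsets cost ≥ 208. Minimum total cost: 198.

198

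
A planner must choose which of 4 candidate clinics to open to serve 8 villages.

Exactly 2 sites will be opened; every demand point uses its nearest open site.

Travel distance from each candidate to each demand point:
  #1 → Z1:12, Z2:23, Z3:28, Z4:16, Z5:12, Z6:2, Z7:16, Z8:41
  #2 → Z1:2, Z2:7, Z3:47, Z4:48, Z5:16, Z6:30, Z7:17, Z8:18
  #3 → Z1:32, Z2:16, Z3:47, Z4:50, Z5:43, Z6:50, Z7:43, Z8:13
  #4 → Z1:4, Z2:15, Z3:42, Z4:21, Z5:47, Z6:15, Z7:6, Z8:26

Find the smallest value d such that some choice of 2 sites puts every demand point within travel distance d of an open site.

Open {#1, #2}.
  Farthest demand point is Z3 at travel distance 28 (to #1); all others are ≤ 28.
With {#1, #3} the worst case is 28.
With {#1, #4} the worst case is 28.
No size-2 selection achieves below 28.

28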